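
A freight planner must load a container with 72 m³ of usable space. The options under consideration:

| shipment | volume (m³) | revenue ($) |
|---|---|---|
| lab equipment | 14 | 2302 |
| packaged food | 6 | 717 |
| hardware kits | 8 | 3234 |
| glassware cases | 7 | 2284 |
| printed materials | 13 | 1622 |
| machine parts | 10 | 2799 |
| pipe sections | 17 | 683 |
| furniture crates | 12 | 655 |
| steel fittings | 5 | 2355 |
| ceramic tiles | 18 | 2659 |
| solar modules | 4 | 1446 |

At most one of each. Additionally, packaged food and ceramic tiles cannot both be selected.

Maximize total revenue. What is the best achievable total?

Lab equipment + hardware kits + glassware cases + machine parts + steel fittings + ceramic tiles + solar modules uses 66 of the 72 m³ and totals 17079.
That's the maximum — no feasible swap from here does better than 17079.

17079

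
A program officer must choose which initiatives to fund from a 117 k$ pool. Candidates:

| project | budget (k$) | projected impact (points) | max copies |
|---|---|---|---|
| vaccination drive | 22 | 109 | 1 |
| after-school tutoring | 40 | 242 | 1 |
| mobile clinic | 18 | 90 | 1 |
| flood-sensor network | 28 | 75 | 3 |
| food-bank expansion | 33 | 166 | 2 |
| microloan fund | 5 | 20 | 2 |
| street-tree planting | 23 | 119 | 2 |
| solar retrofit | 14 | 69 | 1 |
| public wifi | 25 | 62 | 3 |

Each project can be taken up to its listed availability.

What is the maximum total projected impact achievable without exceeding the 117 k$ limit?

629

Density check — after-school tutoring 6.05, street-tree planting 5.17, food-bank expansion 5.03 are the best per k$.
Greedy by ratio would take after-school tutoring + mobile clinic + 2×microloan fund + 2×street-tree planting: 114 k$ used, total 610.
The 33 k$ tied up in 2×microloan fund and street-tree planting is better spent on vaccination drive + solar retrofit — total rises to 629 (117 k$).
Every other selection either busts 117 k$ or exceeds an availability limit or fails to beat 629.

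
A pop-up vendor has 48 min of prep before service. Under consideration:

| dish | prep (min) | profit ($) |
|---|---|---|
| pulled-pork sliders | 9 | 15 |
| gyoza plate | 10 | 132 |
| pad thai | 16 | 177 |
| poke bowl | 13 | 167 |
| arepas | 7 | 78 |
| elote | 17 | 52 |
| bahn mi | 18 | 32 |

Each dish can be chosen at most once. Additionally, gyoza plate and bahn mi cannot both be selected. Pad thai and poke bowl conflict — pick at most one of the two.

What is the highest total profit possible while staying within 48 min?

Gyoza plate + poke bowl + arepas + elote uses 47 of the 48 min and totals 429.
No other feasible combination exceeds 429.

429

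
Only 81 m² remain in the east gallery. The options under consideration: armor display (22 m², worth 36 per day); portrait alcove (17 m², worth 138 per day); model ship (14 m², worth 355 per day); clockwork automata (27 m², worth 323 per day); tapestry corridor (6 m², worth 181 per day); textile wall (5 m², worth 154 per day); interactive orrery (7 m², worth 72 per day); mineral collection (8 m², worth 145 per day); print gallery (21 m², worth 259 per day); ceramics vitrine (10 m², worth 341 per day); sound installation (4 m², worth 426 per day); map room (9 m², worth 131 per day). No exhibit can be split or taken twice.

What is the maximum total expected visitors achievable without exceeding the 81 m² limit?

A density-first pass picks model ship + tapestry corridor + textile wall + mineral collection + print gallery + ceramics vitrine + sound installation + map room — 1992 at 77 m².
The 30 m² tied up in print gallery and map room is better spent on clockwork automata + interactive orrery — total rises to 1997 (81 m²).

1997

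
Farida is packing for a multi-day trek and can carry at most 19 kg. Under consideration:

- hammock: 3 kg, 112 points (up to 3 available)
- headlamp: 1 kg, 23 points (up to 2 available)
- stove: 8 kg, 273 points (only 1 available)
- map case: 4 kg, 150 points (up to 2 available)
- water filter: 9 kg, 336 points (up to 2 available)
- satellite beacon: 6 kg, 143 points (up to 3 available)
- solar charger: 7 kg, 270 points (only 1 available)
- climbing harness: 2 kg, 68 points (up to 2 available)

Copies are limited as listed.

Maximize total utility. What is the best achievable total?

718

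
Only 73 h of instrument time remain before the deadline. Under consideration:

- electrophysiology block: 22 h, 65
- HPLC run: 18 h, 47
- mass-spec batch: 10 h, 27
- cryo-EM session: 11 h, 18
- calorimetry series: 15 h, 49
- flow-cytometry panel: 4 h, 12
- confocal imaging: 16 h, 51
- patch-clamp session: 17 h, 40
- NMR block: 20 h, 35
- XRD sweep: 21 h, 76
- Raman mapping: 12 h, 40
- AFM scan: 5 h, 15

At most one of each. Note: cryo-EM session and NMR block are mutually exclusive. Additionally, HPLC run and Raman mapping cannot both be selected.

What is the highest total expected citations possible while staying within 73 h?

Density check — XRD sweep 3.62, Raman mapping 3.33, calorimetry series 3.27, confocal imaging 3.19 are the best per h.
Best packing: calorimetry series + flow-cytometry panel + confocal imaging + XRD sweep + Raman mapping + AFM scan — 73 h, 243 total.
Nothing else feasible within 73 h beats 243.

243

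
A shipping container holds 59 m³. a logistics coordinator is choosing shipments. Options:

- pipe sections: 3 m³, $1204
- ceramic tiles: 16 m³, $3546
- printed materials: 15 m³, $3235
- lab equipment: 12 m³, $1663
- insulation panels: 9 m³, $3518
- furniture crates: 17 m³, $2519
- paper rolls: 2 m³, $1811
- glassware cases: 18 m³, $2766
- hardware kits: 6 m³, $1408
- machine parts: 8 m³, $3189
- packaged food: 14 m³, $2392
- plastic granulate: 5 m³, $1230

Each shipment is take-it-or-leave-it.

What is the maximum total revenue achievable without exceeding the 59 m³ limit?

17911

Density check — paper rolls 905.50, pipe sections 401.33, machine parts 398.62 are the best per m³.
The ratio heuristic lands on pipe sections + ceramic tiles + insulation panels + paper rolls + hardware kits + machine parts + plastic granulate (15906) but leaves 10 m³ idle.
Replace plastic granulate with printed materials: the trade gains 2005 net, giving 17911 at 59 m³.
Next best is pipe sections + ceramic tiles + printed materials + insulation panels + paper rolls + machine parts + plastic granulate at 17733 (58 m³) — short by 178.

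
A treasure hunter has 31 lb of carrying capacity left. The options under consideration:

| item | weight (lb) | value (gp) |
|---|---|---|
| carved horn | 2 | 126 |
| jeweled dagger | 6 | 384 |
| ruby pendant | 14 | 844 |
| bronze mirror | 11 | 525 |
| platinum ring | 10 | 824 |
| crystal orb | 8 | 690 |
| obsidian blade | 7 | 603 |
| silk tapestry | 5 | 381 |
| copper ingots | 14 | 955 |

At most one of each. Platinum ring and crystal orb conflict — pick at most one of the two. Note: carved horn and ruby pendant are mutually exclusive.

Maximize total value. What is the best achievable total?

By value per lb: crystal orb 86.25, obsidian blade 86.14, platinum ring 82.40, silk tapestry 76.20 lead.
Platinum ring + obsidian blade + copper ingots uses 31 of the 31 lb and totals 2382.

2382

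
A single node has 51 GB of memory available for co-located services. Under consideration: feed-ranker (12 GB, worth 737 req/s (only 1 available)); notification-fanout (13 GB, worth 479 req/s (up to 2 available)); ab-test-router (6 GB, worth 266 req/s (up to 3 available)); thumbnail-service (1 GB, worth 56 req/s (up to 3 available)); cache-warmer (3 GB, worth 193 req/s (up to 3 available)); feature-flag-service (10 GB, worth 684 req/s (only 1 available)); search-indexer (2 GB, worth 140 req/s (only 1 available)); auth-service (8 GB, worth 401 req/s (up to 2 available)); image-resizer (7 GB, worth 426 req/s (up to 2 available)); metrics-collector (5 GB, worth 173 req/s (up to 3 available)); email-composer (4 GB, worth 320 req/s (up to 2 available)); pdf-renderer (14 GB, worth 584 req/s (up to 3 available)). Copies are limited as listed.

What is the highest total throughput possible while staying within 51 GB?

Best packing: feed-ranker + 3×thumbnail-service + 3×cache-warmer + feature-flag-service + search-indexer + image-resizer + 2×email-composer — 51 GB, 3374 total.

3374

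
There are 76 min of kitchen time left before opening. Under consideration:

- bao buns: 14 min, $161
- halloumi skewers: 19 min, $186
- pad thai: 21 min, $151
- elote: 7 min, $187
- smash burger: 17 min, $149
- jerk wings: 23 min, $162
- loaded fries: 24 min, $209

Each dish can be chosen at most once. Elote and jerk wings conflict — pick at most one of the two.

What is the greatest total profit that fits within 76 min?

Ranking by ratio (profit/min): elote 26.71, bao buns 11.50, halloumi skewers 9.79, smash burger 8.76.
Filling by ratio: bao buns + halloumi skewers + elote + smash burger for 683, with 19 min left unused.
Replace smash burger with loaded fries: the trade gains 60 net, giving 743 at 64 min.

743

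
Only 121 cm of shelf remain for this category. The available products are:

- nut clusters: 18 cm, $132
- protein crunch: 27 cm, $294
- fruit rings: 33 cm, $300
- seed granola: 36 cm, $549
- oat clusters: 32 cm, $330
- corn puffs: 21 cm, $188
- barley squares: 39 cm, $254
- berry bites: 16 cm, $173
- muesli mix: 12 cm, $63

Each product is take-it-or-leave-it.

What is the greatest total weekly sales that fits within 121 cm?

1361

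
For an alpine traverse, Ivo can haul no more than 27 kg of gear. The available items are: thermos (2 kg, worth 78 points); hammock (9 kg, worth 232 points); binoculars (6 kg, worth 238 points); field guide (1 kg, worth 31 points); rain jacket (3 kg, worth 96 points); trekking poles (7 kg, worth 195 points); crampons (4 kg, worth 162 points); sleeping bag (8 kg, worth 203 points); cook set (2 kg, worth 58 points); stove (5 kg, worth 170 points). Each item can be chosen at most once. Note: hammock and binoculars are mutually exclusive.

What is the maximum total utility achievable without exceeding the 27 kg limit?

Greedy by ratio would take thermos + binoculars + field guide + rain jacket + crampons + cook set + stove: 23 kg used, total 833.
Replace field guide and cook set with trekking poles: the trade gains 106 net, giving 939 at 27 kg.
Runner-up thermos + binoculars + field guide + trekking poles + crampons + cook set + stove tops out at 932.

939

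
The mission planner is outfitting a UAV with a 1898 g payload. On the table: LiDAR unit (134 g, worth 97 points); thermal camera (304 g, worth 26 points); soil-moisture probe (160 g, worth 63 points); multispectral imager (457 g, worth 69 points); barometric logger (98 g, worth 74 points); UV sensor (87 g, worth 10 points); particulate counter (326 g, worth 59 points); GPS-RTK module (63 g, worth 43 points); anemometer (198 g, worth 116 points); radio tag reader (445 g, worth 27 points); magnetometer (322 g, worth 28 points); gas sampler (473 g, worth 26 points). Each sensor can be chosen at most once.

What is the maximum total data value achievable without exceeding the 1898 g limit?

Density check — barometric logger 0.76, LiDAR unit 0.72, GPS-RTK module 0.68, anemometer 0.59 are the best per g.
LiDAR unit + soil-moisture probe + multispectral imager + barometric logger + UV sensor + particulate counter + GPS-RTK module + anemometer + magnetometer uses 1845 of the 1898 g and totals 559.

559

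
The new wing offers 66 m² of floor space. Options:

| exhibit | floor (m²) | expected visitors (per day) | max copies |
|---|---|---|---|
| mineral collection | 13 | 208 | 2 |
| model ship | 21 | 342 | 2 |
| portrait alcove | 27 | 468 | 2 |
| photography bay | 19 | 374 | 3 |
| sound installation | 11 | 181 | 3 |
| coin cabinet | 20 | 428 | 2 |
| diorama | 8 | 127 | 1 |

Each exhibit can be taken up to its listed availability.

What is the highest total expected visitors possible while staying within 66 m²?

By expected visitors per m²: coin cabinet 21.40, photography bay 19.68, portrait alcove 17.33 lead.
The ratio heuristic lands on photography bay + 2×coin cabinet (1230) but leaves 7 m² idle.
Dropping coin cabinet frees 20 m²; slotting in photography bay + diorama (27 m²) lifts the total to 1303 at 66 m².

1303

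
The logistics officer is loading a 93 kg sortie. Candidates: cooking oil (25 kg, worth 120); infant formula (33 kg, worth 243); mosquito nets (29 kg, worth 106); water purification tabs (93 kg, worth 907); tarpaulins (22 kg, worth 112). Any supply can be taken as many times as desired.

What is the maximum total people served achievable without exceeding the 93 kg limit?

907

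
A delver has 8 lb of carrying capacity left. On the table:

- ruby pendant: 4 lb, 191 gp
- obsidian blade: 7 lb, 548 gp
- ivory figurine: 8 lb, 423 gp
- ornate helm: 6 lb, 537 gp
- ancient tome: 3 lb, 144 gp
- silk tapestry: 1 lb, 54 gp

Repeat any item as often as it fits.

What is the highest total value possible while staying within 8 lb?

645

Ornate helm + 2×silk tapestry uses 8 of the 8 lb and totals 645.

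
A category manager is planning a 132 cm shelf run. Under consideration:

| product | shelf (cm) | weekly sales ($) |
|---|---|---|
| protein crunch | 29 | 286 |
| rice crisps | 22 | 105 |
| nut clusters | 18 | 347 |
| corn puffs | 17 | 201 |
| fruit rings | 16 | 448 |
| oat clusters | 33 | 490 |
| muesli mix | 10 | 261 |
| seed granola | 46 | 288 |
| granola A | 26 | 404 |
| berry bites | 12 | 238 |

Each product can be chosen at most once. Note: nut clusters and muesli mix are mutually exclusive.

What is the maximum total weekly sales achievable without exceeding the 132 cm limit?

Taking nut clusters + corn puffs + fruit rings + oat clusters + granola A + berry bites: 122 cm used, 2128 in weekly sales.
The closest alternative, protein crunch + fruit rings + oat clusters + muesli mix + granola A + berry bites, reaches only 2127.

2128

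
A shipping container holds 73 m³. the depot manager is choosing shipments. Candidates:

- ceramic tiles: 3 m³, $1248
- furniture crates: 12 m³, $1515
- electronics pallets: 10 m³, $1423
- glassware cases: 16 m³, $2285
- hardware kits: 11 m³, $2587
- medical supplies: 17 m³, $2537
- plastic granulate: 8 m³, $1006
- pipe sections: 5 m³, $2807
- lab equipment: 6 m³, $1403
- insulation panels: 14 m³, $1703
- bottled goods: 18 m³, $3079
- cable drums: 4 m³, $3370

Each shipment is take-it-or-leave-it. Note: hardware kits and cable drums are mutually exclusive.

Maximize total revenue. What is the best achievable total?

16965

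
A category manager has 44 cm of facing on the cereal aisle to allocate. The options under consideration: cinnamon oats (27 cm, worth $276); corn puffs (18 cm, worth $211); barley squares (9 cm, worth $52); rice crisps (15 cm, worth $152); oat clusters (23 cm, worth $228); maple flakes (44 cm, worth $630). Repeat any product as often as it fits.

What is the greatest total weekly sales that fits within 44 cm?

630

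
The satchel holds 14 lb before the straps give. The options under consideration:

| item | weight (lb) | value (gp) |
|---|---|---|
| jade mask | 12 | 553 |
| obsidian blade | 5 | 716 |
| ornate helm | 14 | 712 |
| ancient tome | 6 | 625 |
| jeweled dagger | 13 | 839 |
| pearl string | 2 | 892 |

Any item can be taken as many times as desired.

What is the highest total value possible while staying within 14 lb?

6244

Taking 7×pearl string: 14 lb used, 6244 in value.
Every other selection either busts 14 lb or fails to beat 6244.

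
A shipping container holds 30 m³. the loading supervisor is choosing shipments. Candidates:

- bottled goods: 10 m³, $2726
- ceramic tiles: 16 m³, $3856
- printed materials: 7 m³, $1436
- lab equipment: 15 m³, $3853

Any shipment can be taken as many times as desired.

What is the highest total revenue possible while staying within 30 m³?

The ratio ordering already packs tightly: 3×bottled goods, 30 m³, 8178.
No other feasible combination exceeds 8178.

8178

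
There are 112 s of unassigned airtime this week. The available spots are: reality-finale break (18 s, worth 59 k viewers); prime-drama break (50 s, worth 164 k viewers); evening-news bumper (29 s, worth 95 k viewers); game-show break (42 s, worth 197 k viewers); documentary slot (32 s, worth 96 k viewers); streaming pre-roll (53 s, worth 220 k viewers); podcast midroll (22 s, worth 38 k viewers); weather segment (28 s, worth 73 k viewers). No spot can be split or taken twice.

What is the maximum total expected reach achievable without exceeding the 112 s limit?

A density-first pass picks game-show break + streaming pre-roll — 417 at 95 s.
The 53 s tied up in streaming pre-roll is better spent on reality-finale break + prime-drama break — total rises to 420 (110 s).
No other feasible combination exceeds 420.

420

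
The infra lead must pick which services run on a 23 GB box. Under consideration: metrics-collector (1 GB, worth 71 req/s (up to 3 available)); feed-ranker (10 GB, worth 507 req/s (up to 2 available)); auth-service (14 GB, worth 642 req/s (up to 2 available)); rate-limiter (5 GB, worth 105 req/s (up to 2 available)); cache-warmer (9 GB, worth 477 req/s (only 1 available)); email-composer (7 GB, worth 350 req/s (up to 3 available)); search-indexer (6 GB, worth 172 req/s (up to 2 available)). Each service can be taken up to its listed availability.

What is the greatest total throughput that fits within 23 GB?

1227

Filling by ratio: 3×metrics-collector + feed-ranker + cache-warmer for 1197, with 1 GB left unused.
Replace cache-warmer with feed-ranker: the trade gains 30 net, giving 1227 at 23 GB.
Every other selection either busts 23 GB or exceeds an availability limit or fails to beat 1227.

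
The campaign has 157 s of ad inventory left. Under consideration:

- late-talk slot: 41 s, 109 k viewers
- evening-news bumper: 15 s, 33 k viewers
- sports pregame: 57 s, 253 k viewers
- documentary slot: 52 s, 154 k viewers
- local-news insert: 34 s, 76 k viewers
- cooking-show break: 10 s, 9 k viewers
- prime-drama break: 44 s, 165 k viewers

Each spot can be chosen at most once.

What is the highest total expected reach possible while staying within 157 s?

572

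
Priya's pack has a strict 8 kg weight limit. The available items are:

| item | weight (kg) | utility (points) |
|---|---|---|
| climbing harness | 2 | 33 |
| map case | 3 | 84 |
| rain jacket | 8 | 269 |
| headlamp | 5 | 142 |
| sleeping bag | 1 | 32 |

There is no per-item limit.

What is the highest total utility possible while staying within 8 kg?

269

Density check — rain jacket 33.62, sleeping bag 32.00, headlamp 28.40, map case 28.00 are the best per kg.
Taking rain jacket: 8 kg used, 269 in utility.
No other feasible combination exceeds 269.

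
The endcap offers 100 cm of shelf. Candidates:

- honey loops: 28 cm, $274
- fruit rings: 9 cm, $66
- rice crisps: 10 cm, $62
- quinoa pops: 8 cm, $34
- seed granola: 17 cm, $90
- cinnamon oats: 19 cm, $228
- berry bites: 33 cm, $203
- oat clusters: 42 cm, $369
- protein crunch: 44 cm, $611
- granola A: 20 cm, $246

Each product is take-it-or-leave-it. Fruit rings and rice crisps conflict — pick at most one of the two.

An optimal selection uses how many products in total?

Best achievable weekly sales is 1185.
One optimal bundle: fruit rings + quinoa pops + cinnamon oats + protein crunch + granola A (100 cm).
Any selection reaching 1185 contains exactly 5 products.

5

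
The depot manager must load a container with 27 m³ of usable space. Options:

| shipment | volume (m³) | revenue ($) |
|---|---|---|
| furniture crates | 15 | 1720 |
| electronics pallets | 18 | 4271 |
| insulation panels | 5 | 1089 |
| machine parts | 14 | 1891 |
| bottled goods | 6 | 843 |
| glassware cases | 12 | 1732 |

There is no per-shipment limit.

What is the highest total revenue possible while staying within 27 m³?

5445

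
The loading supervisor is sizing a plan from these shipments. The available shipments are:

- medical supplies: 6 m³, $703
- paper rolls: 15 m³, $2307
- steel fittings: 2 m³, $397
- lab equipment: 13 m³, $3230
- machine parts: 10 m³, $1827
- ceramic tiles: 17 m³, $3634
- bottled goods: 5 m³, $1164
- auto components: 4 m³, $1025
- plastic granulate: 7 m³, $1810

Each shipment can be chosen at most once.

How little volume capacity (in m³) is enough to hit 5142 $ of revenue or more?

22

Minimise m³ subject to total revenue ≥ 5142.
lab equipment + bottled goods + auto components reaches 5419 using 22 m³.
Below 22 m³ the best achievable stays under 5142.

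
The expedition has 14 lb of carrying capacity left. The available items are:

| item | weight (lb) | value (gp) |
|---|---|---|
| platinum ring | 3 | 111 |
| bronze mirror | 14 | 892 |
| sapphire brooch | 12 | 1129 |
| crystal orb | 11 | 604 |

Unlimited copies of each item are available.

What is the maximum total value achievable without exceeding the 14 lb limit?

Ranking by ratio (value/lb): sapphire brooch 94.08, bronze mirror 63.71, crystal orb 54.91, platinum ring 37.00.
Taking sapphire brooch: 12 lb used, 1129 in value.
The spare 2 lb is too small for any remaining item, and no exchange beats 1129.

1129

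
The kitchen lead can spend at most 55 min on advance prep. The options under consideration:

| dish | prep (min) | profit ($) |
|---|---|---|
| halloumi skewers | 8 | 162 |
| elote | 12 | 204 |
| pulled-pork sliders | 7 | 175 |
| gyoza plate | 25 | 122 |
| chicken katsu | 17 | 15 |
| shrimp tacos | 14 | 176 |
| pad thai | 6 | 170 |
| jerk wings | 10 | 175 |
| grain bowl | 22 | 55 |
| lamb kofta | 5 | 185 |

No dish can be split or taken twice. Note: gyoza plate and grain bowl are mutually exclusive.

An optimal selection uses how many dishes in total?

Best achievable profit is 1085.
elote + pulled-pork sliders + shrimp tacos + pad thai + jerk wings + lamb kofta hits 1085 at 54 min.
Every optimal selection uses 6 dishes.

6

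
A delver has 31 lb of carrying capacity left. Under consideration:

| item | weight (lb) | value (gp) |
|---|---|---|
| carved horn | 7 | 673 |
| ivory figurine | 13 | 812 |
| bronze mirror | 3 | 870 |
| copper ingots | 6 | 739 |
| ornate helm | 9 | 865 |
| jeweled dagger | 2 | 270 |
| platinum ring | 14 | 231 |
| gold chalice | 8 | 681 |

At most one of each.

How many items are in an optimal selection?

5

The maximum value within 31 lb is 3425.
One optimal bundle: bronze mirror + copper ingots + ornate helm + jeweled dagger + gold chalice (28 lb).
Every optimal selection uses 5 items.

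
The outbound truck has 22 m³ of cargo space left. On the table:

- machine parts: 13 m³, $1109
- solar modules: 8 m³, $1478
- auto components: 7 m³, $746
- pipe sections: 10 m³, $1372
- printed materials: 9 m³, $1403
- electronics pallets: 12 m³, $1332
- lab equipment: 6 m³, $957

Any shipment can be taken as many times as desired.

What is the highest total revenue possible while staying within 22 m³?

3913

Ranking by ratio (revenue/m³): solar modules 184.75, lab equipment 159.50, printed materials 155.89.
The ratio ordering already packs tightly: 2×solar modules + lab equipment, 22 m³, 3913.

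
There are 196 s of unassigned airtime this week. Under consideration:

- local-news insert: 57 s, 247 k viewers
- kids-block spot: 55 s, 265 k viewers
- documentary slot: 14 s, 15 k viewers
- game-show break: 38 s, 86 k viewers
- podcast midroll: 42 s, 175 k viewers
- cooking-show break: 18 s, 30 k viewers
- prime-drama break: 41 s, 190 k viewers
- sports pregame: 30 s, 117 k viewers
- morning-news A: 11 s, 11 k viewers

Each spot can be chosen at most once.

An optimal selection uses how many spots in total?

The maximum expected reach within 196 s is 877.
For example local-news insert + kids-block spot + podcast midroll + prime-drama break achieves it, using 195 s.
Any selection reaching 877 contains exactly 4 spots.

4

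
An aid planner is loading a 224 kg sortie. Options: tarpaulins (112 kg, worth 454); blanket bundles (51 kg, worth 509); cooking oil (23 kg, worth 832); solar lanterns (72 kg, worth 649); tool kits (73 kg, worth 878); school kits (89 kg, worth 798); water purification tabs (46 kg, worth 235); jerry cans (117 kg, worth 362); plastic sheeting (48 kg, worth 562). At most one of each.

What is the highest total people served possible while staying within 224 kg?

2921

Ranking by ratio (people served/kg): cooking oil 36.17, tool kits 12.03, plastic sheeting 11.71.
Taking the top-ratio supplies first gives blanket bundles + cooking oil + tool kits + plastic sheeting for 2781 (195 kg).
The 51 kg tied up in blanket bundles is better spent on solar lanterns — total rises to 2921 (216 kg).
Every other selection either busts 224 kg or fails to beat 2921.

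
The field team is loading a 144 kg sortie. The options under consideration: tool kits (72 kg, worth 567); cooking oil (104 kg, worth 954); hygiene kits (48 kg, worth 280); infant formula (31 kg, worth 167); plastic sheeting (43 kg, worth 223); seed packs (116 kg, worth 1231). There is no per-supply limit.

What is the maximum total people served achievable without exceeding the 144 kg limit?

1231

The ratio ordering already packs tightly: seed packs, 116 kg, 1231.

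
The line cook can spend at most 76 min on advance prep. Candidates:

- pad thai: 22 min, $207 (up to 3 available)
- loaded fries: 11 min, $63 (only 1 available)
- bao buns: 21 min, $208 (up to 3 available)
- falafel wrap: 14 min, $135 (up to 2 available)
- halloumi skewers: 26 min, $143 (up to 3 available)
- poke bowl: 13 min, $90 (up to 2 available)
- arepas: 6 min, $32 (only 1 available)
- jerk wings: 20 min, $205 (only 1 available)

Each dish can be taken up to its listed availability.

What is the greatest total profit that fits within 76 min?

756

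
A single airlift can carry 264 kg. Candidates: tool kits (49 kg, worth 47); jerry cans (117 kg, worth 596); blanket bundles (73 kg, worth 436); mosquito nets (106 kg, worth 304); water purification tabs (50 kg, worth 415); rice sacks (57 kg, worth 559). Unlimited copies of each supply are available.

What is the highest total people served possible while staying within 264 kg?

Ranking by ratio (people served/kg): rice sacks 9.81, water purification tabs 8.30, blanket bundles 5.97, jerry cans 5.09.
The ratio heuristic lands on 4×rice sacks (2236) but leaves 36 kg idle.
Dropping 2×rice sacks frees 114 kg; slotting in 3×water purification tabs (150 kg) lifts the total to 2363 at 264 kg.
No other feasible combination exceeds 2363.

2363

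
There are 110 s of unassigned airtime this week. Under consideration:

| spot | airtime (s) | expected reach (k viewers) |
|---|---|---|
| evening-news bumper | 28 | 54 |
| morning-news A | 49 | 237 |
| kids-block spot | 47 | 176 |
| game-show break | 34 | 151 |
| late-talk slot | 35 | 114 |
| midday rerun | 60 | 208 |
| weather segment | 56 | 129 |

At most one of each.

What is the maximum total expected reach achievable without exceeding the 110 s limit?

445

Density check — morning-news A 4.84, game-show break 4.44, kids-block spot 3.74 are the best per s.
Taking the top-ratio spots first gives morning-news A + game-show break for 388 (83 s).
Dropping game-show break frees 34 s; slotting in midday rerun (60 s) lifts the total to 445 at 109 s.
Runner-up morning-news A + kids-block spot tops out at 413.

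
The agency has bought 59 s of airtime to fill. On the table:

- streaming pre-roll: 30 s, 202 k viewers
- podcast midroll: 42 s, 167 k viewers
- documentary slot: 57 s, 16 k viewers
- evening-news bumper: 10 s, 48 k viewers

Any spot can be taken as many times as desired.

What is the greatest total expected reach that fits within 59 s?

298

Streaming pre-roll + 2×evening-news bumper uses 50 of the 59 s and totals 298.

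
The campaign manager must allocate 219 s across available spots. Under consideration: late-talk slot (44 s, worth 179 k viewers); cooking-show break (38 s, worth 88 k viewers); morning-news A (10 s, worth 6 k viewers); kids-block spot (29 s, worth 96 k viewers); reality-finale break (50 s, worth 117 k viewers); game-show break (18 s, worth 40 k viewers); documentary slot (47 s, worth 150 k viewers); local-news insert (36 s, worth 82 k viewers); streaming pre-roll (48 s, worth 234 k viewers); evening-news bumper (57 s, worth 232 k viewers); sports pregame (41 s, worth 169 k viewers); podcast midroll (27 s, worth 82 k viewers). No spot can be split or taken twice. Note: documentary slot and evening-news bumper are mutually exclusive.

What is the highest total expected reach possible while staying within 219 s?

Ranking by ratio (expected reach/s): streaming pre-roll 4.88, sports pregame 4.12, evening-news bumper 4.07.
Best packing: late-talk slot + kids-block spot + streaming pre-roll + evening-news bumper + sports pregame — 219 s, 910 total.
That's the maximum — no feasible swap from here does better than 910.

910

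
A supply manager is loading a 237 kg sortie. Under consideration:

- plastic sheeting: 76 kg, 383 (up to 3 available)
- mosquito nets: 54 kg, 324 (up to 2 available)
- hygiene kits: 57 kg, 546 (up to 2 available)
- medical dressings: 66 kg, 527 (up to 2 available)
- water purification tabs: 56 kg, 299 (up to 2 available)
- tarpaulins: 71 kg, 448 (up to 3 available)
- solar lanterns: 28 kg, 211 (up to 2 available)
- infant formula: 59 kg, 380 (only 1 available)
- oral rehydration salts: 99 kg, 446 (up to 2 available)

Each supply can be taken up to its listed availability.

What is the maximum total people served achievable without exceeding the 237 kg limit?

Taking 2×hygiene kits + medical dressings + 2×solar lanterns: 236 kg used, 2041 in people served.

2041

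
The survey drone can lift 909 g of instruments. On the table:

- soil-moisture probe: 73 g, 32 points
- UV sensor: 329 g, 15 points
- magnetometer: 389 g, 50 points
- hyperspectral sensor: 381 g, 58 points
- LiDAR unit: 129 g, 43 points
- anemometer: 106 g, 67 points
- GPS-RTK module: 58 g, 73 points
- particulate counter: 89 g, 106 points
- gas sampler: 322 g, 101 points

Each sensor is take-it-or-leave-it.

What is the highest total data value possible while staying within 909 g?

422

Soil-moisture probe + LiDAR unit + anemometer + GPS-RTK module + particulate counter + gas sampler uses 777 of the 909 g and totals 422.
The spare 132 g is too small for any remaining sensor, and no exchange beats 422.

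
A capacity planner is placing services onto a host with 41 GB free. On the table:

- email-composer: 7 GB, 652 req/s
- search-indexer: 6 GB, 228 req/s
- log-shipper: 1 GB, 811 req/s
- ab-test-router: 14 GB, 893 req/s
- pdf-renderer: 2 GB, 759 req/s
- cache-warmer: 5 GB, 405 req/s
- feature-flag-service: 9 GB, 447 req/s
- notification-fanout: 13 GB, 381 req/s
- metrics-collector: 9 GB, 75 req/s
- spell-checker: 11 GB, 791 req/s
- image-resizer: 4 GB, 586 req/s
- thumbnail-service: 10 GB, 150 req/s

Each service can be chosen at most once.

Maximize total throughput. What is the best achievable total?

4492

Density check — log-shipper 811.00, pdf-renderer 379.50, image-resizer 146.50 are the best per GB.
The ratio heuristic lands on email-composer + log-shipper + pdf-renderer + cache-warmer + feature-flag-service + spell-checker + image-resizer (4451) but leaves 2 GB idle.
Dropping cache-warmer and feature-flag-service frees 14 GB; slotting in ab-test-router (14 GB) lifts the total to 4492 at 39 GB.
Next best is email-composer + log-shipper + pdf-renderer + cache-warmer + feature-flag-service + spell-checker + image-resizer at 4451 (39 GB) — short by 41.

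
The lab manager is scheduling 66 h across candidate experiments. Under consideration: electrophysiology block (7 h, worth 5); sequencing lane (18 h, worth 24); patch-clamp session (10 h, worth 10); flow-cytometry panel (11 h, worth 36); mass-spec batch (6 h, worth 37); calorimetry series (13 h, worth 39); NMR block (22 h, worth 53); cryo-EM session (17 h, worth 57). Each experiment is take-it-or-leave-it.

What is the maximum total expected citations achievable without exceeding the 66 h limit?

Ranking by ratio (expected citations/h): mass-spec batch 6.17, cryo-EM session 3.35, flow-cytometry panel 3.27.
Sequencing lane + flow-cytometry panel + mass-spec batch + calorimetry series + cryo-EM session uses 65 of the 66 h and totals 193.
Every other selection either busts 66 h or fails to beat 193.

193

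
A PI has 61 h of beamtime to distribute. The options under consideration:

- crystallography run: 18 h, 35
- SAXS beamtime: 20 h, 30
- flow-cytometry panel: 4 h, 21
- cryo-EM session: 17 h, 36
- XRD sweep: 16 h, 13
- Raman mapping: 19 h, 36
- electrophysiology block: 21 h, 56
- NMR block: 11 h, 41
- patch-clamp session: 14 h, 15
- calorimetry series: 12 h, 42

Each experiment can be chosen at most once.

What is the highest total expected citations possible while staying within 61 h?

175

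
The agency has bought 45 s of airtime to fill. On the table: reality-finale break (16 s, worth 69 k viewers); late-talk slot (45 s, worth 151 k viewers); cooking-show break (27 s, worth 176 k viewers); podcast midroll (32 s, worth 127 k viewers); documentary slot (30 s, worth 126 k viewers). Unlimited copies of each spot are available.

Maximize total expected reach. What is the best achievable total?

245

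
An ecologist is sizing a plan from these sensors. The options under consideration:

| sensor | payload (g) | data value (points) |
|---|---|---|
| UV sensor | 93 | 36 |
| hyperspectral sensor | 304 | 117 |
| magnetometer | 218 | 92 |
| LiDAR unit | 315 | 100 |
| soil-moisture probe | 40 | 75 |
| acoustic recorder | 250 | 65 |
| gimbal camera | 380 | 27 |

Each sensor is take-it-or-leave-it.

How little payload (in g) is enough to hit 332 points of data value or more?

812

Need the lightest bundle worth ≥ 332.
hyperspectral sensor + magnetometer + soil-moisture probe + acoustic recorder: 349 data value at 812 g.
Below 812 g the best achievable stays under 332.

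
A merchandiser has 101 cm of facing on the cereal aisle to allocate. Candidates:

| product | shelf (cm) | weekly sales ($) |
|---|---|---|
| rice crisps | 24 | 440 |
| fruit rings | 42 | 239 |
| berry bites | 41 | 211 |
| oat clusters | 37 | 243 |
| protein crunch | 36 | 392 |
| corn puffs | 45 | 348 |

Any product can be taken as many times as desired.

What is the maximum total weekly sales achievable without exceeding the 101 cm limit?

1760

Density check — rice crisps 18.33, protein crunch 10.89, corn puffs 7.73 are the best per cm.
Best packing: 4×rice crisps — 96 cm, 1760 total.
Every other selection either busts 101 cm or fails to beat 1760.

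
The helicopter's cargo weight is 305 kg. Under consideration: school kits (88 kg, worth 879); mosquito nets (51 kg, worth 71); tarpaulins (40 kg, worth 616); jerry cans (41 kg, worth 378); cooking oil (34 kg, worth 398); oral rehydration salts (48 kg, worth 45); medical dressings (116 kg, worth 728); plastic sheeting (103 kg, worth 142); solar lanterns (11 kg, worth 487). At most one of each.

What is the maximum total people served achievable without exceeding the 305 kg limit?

3108

A density-first pass picks school kits + mosquito nets + tarpaulins + jerry cans + cooking oil + solar lanterns — 2829 at 265 kg.
Dropping mosquito nets and jerry cans frees 92 kg; slotting in medical dressings (116 kg) lifts the total to 3108 at 289 kg.
The closest alternative, school kits + tarpaulins + jerry cans + medical dressings + solar lanterns, reaches only 3088.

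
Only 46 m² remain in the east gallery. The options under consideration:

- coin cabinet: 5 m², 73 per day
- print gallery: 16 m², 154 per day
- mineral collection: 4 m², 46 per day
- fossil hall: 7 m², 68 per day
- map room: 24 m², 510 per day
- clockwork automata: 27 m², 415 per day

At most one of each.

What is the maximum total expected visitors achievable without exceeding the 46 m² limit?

737

Taking the top-ratio exhibits first gives coin cabinet + mineral collection + fossil hall + map room for 697 (40 m²).
The 11 m² tied up in mineral collection and fossil hall is better spent on print gallery — total rises to 737 (45 m²).
Next best is print gallery + mineral collection + map room at 710 (44 m²) — short by 27.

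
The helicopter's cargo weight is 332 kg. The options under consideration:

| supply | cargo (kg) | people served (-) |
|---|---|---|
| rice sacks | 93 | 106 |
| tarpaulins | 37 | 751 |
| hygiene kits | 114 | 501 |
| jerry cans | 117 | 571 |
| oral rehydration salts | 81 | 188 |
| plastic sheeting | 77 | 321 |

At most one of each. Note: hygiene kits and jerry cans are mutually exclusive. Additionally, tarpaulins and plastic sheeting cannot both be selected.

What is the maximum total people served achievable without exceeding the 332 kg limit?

1616

Density check — tarpaulins 20.30, jerry cans 4.88, hygiene kits 4.39, plastic sheeting 4.17 are the best per kg.
Rice sacks + tarpaulins + jerry cans + oral rehydration salts uses 328 of the 332 kg and totals 1616.
The closest alternative, rice sacks + tarpaulins + hygiene kits + oral rehydration salts, reaches only 1546.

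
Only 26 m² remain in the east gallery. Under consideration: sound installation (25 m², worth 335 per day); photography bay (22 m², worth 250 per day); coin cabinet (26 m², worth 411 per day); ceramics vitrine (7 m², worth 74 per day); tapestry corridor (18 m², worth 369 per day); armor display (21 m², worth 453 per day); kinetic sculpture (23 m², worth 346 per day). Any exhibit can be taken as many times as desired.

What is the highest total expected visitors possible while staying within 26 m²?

453

Taking armor display: 21 m² used, 453 in expected visitors.
That's the maximum — no swap from here does better than 453.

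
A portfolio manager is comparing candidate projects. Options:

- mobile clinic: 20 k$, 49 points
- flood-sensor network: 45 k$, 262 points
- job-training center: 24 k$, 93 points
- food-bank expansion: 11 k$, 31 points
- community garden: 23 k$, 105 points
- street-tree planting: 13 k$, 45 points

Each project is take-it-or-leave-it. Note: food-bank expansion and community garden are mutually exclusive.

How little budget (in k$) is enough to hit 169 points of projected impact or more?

45

Need the lightest bundle worth ≥ 169.
flood-sensor network: 262 projected impact at 45 k$.
Any bundle with less than 45 k$ falls short of 169.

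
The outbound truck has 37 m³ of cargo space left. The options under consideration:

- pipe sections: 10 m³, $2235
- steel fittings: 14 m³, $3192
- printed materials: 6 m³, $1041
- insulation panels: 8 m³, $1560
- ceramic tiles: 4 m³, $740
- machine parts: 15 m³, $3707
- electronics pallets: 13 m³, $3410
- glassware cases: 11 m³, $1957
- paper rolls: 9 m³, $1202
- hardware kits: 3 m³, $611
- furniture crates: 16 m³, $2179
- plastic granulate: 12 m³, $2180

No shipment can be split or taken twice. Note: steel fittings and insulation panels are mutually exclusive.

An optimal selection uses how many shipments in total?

The maximum revenue within 37 m³ is 8837.
For example pipe sections + steel fittings + electronics pallets achieves it, using 37 m³.
Every optimal selection uses 3 shipments.

3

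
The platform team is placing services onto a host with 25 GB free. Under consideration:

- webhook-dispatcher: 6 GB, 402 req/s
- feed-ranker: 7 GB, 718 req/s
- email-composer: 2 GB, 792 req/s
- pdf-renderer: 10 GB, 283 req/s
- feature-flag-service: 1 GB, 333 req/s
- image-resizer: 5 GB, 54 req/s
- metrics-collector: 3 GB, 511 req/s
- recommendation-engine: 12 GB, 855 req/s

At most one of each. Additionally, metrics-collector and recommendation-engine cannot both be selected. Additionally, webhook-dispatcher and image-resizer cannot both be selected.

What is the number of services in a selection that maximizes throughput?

5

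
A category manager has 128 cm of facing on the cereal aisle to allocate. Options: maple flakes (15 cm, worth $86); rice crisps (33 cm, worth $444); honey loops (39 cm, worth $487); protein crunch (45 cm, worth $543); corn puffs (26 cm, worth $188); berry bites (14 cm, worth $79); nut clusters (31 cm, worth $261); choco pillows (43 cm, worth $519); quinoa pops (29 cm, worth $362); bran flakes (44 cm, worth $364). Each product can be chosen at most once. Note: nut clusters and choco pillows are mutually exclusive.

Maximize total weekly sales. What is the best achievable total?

Greedy by ratio would take rice crisps + honey loops + corn puffs + quinoa pops: 127 cm used, total 1481.
Using the slack differently, honey loops + protein crunch + choco pillows comes to 1549 at 127 cm.
Runner-up rice crisps + protein crunch + choco pillows tops out at 1506.

1549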